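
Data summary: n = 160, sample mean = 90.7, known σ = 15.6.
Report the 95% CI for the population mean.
(88.28, 93.12)

z-interval (σ known):
z* = 1.960 for 95% confidence

Margin of error = z* · σ/√n = 1.960 · 15.6/√160 = 2.42

CI: (90.7 - 2.42, 90.7 + 2.42) = (88.28, 93.12)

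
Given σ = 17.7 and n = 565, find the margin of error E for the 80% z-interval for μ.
Margin of error = 0.95

Margin of error = z* · σ/√n
= 1.282 · 17.7/√565
= 1.282 · 17.7/23.7697
= 0.95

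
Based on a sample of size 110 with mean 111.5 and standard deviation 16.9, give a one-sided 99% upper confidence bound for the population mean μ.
μ ≤ 115.30

Upper bound (one-sided):
t* = 2.361 (one-sided for 99%)
Upper bound = x̄ + t* · s/√n = 111.5 + 2.361 · 16.9/√110 = 115.30

We are 99% confident that μ ≤ 115.30.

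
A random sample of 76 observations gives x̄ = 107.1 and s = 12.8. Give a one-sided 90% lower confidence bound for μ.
μ ≥ 105.20

Lower bound (one-sided):
t* = 1.293 (one-sided for 90%)
Lower bound = x̄ - t* · s/√n = 107.1 - 1.293 · 12.8/√76 = 105.20

We are 90% confident that μ ≥ 105.20.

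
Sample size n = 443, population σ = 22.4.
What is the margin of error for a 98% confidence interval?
Margin of error = 2.48

Margin of error = z* · σ/√n
= 2.326 · 22.4/√443
= 2.326 · 22.4/21.0476
= 2.48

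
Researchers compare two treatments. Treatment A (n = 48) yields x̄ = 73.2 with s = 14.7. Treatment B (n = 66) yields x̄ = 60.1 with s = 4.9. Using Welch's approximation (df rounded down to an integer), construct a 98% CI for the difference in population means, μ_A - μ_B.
(7.81, 18.39)

Difference: x̄₁ - x̄₂ = 13.10
SE = √(s₁²/n₁ + s₂²/n₂) = √(14.7²/48 + 4.9²/66) = 2.2058
df = 54.64 → 54 (Welch–Satterthwaite, rounded down)
t* = 2.397

CI: 13.10 ± 2.397 · 2.2058 = 13.10 ± 5.29 = (7.81, 18.39)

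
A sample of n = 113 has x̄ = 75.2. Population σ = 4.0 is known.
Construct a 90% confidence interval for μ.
(74.58, 75.82)

z-interval (σ known):
z* = 1.645 for 90% confidence

Margin of error = z* · σ/√n = 1.645 · 4.0/√113 = 0.62

CI: (75.2 - 0.62, 75.2 + 0.62) = (74.58, 75.82)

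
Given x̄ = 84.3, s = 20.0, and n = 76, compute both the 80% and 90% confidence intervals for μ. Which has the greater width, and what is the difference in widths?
90% CI is wider by 1.71

df = 75
80% CI: t* = 1.293, (81.33, 87.27), width = 2 · t* · s/√n = 5.93
90% CI: t* = 1.665, (80.48, 88.12), width = 2 · t* · s/√n = 7.64

The 90% CI is wider by 7.64 - 5.93 = 1.71.
Higher confidence requires a wider interval.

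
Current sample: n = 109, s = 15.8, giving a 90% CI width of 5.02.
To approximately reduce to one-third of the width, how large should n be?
n ≈ 981

CI width ∝ 1/√n
To reduce width by factor 3, need √n to grow by 3 → need 3² = 9 times as many samples.

Current: n = 109, width = 5.02
New: n = 981, width ≈ 1.66

Width reduced by factor of 5.02/1.66 = 3.02.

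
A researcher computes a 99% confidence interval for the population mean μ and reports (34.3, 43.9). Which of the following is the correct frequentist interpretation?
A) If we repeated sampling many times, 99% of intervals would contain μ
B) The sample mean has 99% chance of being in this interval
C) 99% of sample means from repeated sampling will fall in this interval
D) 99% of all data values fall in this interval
A

A) Correct — this is the frequentist long-run coverage interpretation.
B) Wrong — x̄ is observed and sits in the interval by construction.
C) Wrong — coverage applies to intervals containing μ, not to future x̄ values.
D) Wrong — a CI is about the parameter μ, not individual data values.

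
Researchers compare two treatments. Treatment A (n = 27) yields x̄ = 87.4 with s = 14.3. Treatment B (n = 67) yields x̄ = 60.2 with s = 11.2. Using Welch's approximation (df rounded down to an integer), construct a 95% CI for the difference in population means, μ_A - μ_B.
(20.98, 33.42)

Difference: x̄₁ - x̄₂ = 27.20
SE = √(s₁²/n₁ + s₂²/n₂) = √(14.3²/27 + 11.2²/67) = 3.0734
df = 39.49 → 39 (Welch–Satterthwaite, rounded down)
t* = 2.023

CI: 27.20 ± 2.023 · 3.0734 = 27.20 ± 6.22 = (20.98, 33.42)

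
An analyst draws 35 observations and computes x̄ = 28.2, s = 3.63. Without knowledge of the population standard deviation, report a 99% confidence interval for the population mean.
(26.53, 29.87)

t-interval (σ unknown):
df = n - 1 = 34
t* = 2.728 for 99% confidence

Margin of error = t* · s/√n = 2.728 · 3.63/√35 = 1.67

CI: (26.53, 29.87)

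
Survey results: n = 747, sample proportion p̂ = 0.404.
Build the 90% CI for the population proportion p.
(0.374, 0.434)

Proportion CI:
SE = √(p̂(1-p̂)/n) = √(0.404 · 0.596 / 747) = 0.01795

z* = 1.645
Margin = z* · SE = 1.645 · 0.01795 = 0.0295

CI: 0.404 ± 0.0295 = (0.374, 0.434)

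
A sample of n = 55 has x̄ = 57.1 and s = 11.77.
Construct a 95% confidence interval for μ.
(53.92, 60.28)

t-interval (σ unknown):
df = n - 1 = 54
t* = 2.005 for 95% confidence

Margin of error = t* · s/√n = 2.005 · 11.77/√55 = 3.18

CI: (53.92, 60.28)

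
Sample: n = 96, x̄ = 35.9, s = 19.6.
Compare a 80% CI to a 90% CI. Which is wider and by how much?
90% CI is wider by 1.48

df = 95
80% CI: t* = 1.291, (33.32, 38.48), width = 2 · t* · s/√n = 5.17
90% CI: t* = 1.661, (32.58, 39.22), width = 2 · t* · s/√n = 6.65

The 90% CI is wider by 6.65 - 5.17 = 1.48.
Higher confidence requires a wider interval.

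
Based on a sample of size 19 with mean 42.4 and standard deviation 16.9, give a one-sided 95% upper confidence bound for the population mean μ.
μ ≤ 49.12

Upper bound (one-sided):
t* = 1.734 (one-sided for 95%)
Upper bound = x̄ + t* · s/√n = 42.4 + 1.734 · 16.9/√19 = 49.12

We are 95% confident that μ ≤ 49.12.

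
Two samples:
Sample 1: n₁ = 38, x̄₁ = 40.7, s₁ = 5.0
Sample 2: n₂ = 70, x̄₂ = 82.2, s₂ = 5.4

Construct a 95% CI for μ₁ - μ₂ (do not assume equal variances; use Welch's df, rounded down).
(-43.56, -39.44)

Difference: x̄₁ - x̄₂ = -41.50
SE = √(s₁²/n₁ + s₂²/n₂) = √(5.0²/38 + 5.4²/70) = 1.0366
df = 81.23 → 81 (Welch–Satterthwaite, rounded down)
t* = 1.990

CI: -41.50 ± 1.990 · 1.0366 = -41.50 ± 2.06 = (-43.56, -39.44)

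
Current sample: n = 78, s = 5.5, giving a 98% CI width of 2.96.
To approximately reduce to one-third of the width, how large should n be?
n ≈ 702

CI width ∝ 1/√n
To reduce width by factor 3, need √n to grow by 3 → need 3² = 9 times as many samples.

Current: n = 78, width = 2.96
New: n = 702, width ≈ 0.97

Width reduced by factor of 2.96/0.97 = 3.05.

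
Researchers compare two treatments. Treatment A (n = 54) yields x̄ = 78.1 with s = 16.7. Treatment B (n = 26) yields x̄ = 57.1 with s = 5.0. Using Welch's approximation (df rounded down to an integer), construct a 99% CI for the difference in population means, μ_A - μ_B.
(14.44, 27.56)

Difference: x̄₁ - x̄₂ = 21.00
SE = √(s₁²/n₁ + s₂²/n₂) = √(16.7²/54 + 5.0²/26) = 2.4751
df = 69.47 → 69 (Welch–Satterthwaite, rounded down)
t* = 2.649

CI: 21.00 ± 2.649 · 2.4751 = 21.00 ± 6.56 = (14.44, 27.56)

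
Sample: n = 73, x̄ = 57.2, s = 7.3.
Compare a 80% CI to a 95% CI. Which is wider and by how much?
95% CI is wider by 1.20

df = 72
80% CI: t* = 1.293, (56.10, 58.30), width = 2 · t* · s/√n = 2.21
95% CI: t* = 1.993, (55.50, 58.90), width = 2 · t* · s/√n = 3.41

The 95% CI is wider by 3.41 - 2.21 = 1.20.
Higher confidence requires a wider interval.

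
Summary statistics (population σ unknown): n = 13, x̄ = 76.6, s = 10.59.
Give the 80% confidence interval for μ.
(72.62, 80.58)

t-interval (σ unknown):
df = n - 1 = 12
t* = 1.356 for 80% confidence

Margin of error = t* · s/√n = 1.356 · 10.59/√13 = 3.98

CI: (72.62, 80.58)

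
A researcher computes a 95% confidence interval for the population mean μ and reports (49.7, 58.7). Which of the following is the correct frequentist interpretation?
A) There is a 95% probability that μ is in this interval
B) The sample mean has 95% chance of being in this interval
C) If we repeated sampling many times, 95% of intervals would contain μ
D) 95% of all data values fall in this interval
C

A) Wrong — μ is fixed; the randomness lives in the interval, not in μ.
B) Wrong — x̄ is observed and sits in the interval by construction.
C) Correct — this is the frequentist long-run coverage interpretation.
D) Wrong — a CI is about the parameter μ, not individual data values.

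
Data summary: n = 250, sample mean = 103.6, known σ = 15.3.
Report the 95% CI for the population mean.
(101.70, 105.50)

z-interval (σ known):
z* = 1.960 for 95% confidence

Margin of error = z* · σ/√n = 1.960 · 15.3/√250 = 1.90

CI: (103.6 - 1.90, 103.6 + 1.90) = (101.70, 105.50)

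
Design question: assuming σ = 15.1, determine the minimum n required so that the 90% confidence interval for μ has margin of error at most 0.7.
n ≥ 1260

For margin E ≤ 0.7:
n ≥ (z* · σ / E)²
n ≥ (1.645 · 15.1 / 0.7)²
n ≥ 1259.19

Minimum n = 1260 (rounding up)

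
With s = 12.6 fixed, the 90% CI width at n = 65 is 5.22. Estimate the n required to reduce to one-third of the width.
n ≈ 585

CI width ∝ 1/√n
To reduce width by factor 3, need √n to grow by 3 → need 3² = 9 times as many samples.

Current: n = 65, width = 5.22
New: n = 585, width ≈ 1.72

Width reduced by factor of 5.22/1.72 = 3.03.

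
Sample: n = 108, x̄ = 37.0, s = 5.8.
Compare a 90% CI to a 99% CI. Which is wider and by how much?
99% CI is wider by 1.08

df = 107
90% CI: t* = 1.659, (36.07, 37.93), width = 2 · t* · s/√n = 1.85
99% CI: t* = 2.623, (35.54, 38.46), width = 2 · t* · s/√n = 2.93

The 99% CI is wider by 2.93 - 1.85 = 1.08.
Higher confidence requires a wider interval.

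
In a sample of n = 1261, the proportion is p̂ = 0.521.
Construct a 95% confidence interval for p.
(0.493, 0.549)

Proportion CI:
SE = √(p̂(1-p̂)/n) = √(0.521 · 0.479 / 1261) = 0.01407

z* = 1.960
Margin = z* · SE = 1.960 · 0.01407 = 0.0276

CI: 0.521 ± 0.0276 = (0.493, 0.549)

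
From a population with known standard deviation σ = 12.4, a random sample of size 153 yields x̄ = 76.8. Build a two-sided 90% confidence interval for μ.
(75.15, 78.45)

z-interval (σ known):
z* = 1.645 for 90% confidence

Margin of error = z* · σ/√n = 1.645 · 12.4/√153 = 1.65

CI: (76.8 - 1.65, 76.8 + 1.65) = (75.15, 78.45)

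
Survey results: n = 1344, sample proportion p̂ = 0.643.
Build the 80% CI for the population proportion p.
(0.626, 0.660)

Proportion CI:
SE = √(p̂(1-p̂)/n) = √(0.643 · 0.357 / 1344) = 0.01307

z* = 1.282
Margin = z* · SE = 1.282 · 0.01307 = 0.0168

CI: 0.643 ± 0.0168 = (0.626, 0.660)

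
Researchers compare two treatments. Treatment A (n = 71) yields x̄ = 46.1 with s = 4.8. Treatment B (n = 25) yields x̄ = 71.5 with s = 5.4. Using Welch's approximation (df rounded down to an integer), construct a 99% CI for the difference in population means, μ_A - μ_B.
(-28.71, -22.09)

Difference: x̄₁ - x̄₂ = -25.40
SE = √(s₁²/n₁ + s₂²/n₂) = √(4.8²/71 + 5.4²/25) = 1.2210
df = 38.20 → 38 (Welch–Satterthwaite, rounded down)
t* = 2.712

CI: -25.40 ± 2.712 · 1.2210 = -25.40 ± 3.31 = (-28.71, -22.09)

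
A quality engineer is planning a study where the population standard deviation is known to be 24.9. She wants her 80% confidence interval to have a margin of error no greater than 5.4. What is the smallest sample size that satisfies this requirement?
n ≥ 35

For margin E ≤ 5.4:
n ≥ (z* · σ / E)²
n ≥ (1.282 · 24.9 / 5.4)²
n ≥ 34.95

Minimum n = 35 (rounding up)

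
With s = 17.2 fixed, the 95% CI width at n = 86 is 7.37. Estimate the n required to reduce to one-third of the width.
n ≈ 774

CI width ∝ 1/√n
To reduce width by factor 3, need √n to grow by 3 → need 3² = 9 times as many samples.

Current: n = 86, width = 7.37
New: n = 774, width ≈ 2.43

Width reduced by factor of 7.37/2.43 = 3.03.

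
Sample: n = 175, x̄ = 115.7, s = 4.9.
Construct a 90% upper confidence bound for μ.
μ ≤ 116.18

Upper bound (one-sided):
t* = 1.286 (one-sided for 90%)
Upper bound = x̄ + t* · s/√n = 115.7 + 1.286 · 4.9/√175 = 116.18

We are 90% confident that μ ≤ 116.18.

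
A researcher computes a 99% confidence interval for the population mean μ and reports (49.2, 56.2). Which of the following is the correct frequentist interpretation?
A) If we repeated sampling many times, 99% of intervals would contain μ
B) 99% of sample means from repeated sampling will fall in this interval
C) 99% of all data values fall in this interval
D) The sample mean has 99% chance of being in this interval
A

A) Correct — this is the frequentist long-run coverage interpretation.
B) Wrong — coverage applies to intervals containing μ, not to future x̄ values.
C) Wrong — a CI is about the parameter μ, not individual data values.
D) Wrong — x̄ is observed and sits in the interval by construction.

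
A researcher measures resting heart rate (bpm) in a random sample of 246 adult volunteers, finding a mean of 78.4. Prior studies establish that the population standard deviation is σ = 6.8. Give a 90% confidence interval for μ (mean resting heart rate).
(77.69, 79.11)

z-interval (σ known):
z* = 1.645 for 90% confidence

Margin of error = z* · σ/√n = 1.645 · 6.8/√246 = 0.71

CI: (78.4 - 0.71, 78.4 + 0.71) = (77.69, 79.11)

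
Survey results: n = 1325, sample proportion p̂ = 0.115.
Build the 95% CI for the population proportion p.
(0.098, 0.132)

Proportion CI:
SE = √(p̂(1-p̂)/n) = √(0.115 · 0.885 / 1325) = 0.00876

z* = 1.960
Margin = z* · SE = 1.960 · 0.00876 = 0.0172

CI: 0.115 ± 0.0172 = (0.098, 0.132)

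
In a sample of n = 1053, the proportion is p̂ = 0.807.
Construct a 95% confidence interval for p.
(0.783, 0.831)

Proportion CI:
SE = √(p̂(1-p̂)/n) = √(0.807 · 0.193 / 1053) = 0.01216

z* = 1.960
Margin = z* · SE = 1.960 · 0.01216 = 0.0238

CI: 0.807 ± 0.0238 = (0.783, 0.831)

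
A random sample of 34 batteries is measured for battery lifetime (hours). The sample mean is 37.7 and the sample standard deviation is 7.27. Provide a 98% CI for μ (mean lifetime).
(34.65, 40.75)

t-interval (σ unknown):
df = n - 1 = 33
t* = 2.445 for 98% confidence

Margin of error = t* · s/√n = 2.445 · 7.27/√34 = 3.05

CI: (34.65, 40.75)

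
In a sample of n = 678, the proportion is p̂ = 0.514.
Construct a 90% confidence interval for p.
(0.482, 0.546)

Proportion CI:
SE = √(p̂(1-p̂)/n) = √(0.514 · 0.486 / 678) = 0.01919

z* = 1.645
Margin = z* · SE = 1.645 · 0.01919 = 0.0316

CI: 0.514 ± 0.0316 = (0.482, 0.546)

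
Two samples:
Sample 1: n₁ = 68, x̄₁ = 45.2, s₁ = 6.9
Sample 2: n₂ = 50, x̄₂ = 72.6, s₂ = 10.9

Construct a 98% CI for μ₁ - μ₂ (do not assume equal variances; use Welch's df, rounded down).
(-31.57, -23.23)

Difference: x̄₁ - x̄₂ = -27.40
SE = √(s₁²/n₁ + s₂²/n₂) = √(6.9²/68 + 10.9²/50) = 1.7540
df = 77.23 → 77 (Welch–Satterthwaite, rounded down)
t* = 2.376

CI: -27.40 ± 2.376 · 1.7540 = -27.40 ± 4.17 = (-31.57, -23.23)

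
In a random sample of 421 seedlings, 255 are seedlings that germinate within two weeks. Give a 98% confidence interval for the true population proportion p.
(0.550, 0.661)

Proportion CI:
p̂ = 255/421 = 0.60570
SE = √(p̂(1-p̂)/n) = √(0.60570 · 0.39430 / 421) = 0.02382

z* = 2.326
Margin = z* · SE = 2.326 · 0.02382 = 0.0554

CI: 0.60570 ± 0.0554 = (0.550, 0.661)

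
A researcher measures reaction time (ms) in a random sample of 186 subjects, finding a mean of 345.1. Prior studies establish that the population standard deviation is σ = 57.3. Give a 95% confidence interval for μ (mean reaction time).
(336.87, 353.33)

z-interval (σ known):
z* = 1.960 for 95% confidence

Margin of error = z* · σ/√n = 1.960 · 57.3/√186 = 8.23

CI: (345.1 - 8.23, 345.1 + 8.23) = (336.87, 353.33)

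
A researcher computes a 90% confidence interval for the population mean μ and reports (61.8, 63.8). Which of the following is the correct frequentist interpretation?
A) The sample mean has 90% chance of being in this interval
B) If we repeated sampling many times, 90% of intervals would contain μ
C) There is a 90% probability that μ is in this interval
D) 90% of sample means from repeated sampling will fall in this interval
B

A) Wrong — x̄ is observed and sits in the interval by construction.
B) Correct — this is the frequentist long-run coverage interpretation.
C) Wrong — μ is fixed; the randomness lives in the interval, not in μ.
D) Wrong — coverage applies to intervals containing μ, not to future x̄ values.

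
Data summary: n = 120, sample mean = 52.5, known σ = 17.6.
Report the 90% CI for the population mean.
(49.86, 55.14)

z-interval (σ known):
z* = 1.645 for 90% confidence

Margin of error = z* · σ/√n = 1.645 · 17.6/√120 = 2.64

CI: (52.5 - 2.64, 52.5 + 2.64) = (49.86, 55.14)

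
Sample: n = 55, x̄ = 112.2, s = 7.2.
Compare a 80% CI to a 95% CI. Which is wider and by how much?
95% CI is wider by 1.37

df = 54
80% CI: t* = 1.297, (110.94, 113.46), width = 2 · t* · s/√n = 2.52
95% CI: t* = 2.005, (110.25, 114.15), width = 2 · t* · s/√n = 3.89

The 95% CI is wider by 3.89 - 2.52 = 1.37.
Higher confidence requires a wider interval.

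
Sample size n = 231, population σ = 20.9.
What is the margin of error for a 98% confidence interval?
Margin of error = 3.20

Margin of error = z* · σ/√n
= 2.326 · 20.9/√231
= 2.326 · 20.9/15.1987
= 3.20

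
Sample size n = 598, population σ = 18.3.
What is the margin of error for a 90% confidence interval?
Margin of error = 1.23

Margin of error = z* · σ/√n
= 1.645 · 18.3/√598
= 1.645 · 18.3/24.4540
= 1.23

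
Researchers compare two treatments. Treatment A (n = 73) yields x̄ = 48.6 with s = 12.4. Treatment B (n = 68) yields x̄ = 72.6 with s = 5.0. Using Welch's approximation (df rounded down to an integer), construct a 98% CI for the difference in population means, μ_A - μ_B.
(-27.72, -20.28)

Difference: x̄₁ - x̄₂ = -24.00
SE = √(s₁²/n₁ + s₂²/n₂) = √(12.4²/73 + 5.0²/68) = 1.5729
df = 96.18 → 96 (Welch–Satterthwaite, rounded down)
t* = 2.366

CI: -24.00 ± 2.366 · 1.5729 = -24.00 ± 3.72 = (-27.72, -20.28)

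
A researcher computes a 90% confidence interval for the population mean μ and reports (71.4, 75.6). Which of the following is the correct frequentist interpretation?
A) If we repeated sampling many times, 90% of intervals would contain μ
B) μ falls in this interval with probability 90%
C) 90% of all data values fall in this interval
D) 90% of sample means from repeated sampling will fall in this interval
A

A) Correct — this is the frequentist long-run coverage interpretation.
B) Wrong — μ is fixed; the randomness lives in the interval, not in μ.
C) Wrong — a CI is about the parameter μ, not individual data values.
D) Wrong — coverage applies to intervals containing μ, not to future x̄ values.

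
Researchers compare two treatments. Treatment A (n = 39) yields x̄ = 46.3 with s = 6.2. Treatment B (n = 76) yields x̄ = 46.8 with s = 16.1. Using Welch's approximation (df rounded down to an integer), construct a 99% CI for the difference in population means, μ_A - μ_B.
(-6.00, 5.00)

Difference: x̄₁ - x̄₂ = -0.50
SE = √(s₁²/n₁ + s₂²/n₂) = √(6.2²/39 + 16.1²/76) = 2.0967
df = 106.98 → 106 (Welch–Satterthwaite, rounded down)
t* = 2.623

CI: -0.50 ± 2.623 · 2.0967 = -0.50 ± 5.50 = (-6.00, 5.00)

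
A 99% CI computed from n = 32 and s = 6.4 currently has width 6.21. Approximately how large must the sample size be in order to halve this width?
n ≈ 128

CI width ∝ 1/√n
To reduce width by factor 2, need √n to grow by 2 → need 2² = 4 times as many samples.

Current: n = 32, width = 6.21
New: n = 128, width ≈ 2.96

Width reduced by factor of 6.21/2.96 = 2.10.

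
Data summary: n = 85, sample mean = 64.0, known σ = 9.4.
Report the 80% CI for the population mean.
(62.69, 65.31)

z-interval (σ known):
z* = 1.282 for 80% confidence

Margin of error = z* · σ/√n = 1.282 · 9.4/√85 = 1.31

CI: (64.0 - 1.31, 64.0 + 1.31) = (62.69, 65.31)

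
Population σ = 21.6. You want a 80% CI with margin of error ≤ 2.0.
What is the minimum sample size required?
n ≥ 192

For margin E ≤ 2.0:
n ≥ (z* · σ / E)²
n ≥ (1.282 · 21.6 / 2.0)²
n ≥ 191.70

Minimum n = 192 (rounding up)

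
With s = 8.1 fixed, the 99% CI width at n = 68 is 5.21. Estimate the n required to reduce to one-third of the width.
n ≈ 612

CI width ∝ 1/√n
To reduce width by factor 3, need √n to grow by 3 → need 3² = 9 times as many samples.

Current: n = 68, width = 5.21
New: n = 612, width ≈ 1.69

Width reduced by factor of 5.21/1.69 = 3.08.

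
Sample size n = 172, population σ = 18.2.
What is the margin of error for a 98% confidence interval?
Margin of error = 3.23

Margin of error = z* · σ/√n
= 2.326 · 18.2/√172
= 2.326 · 18.2/13.1149
= 3.23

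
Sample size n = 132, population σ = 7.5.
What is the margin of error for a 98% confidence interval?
Margin of error = 1.52

Margin of error = z* · σ/√n
= 2.326 · 7.5/√132
= 2.326 · 7.5/11.4891
= 1.52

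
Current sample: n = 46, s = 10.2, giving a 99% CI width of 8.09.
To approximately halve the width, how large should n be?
n ≈ 184

CI width ∝ 1/√n
To reduce width by factor 2, need √n to grow by 2 → need 2² = 4 times as many samples.

Current: n = 46, width = 8.09
New: n = 184, width ≈ 3.91

Width reduced by factor of 8.09/3.91 = 2.07.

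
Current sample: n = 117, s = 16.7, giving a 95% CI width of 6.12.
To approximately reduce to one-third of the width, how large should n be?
n ≈ 1053

CI width ∝ 1/√n
To reduce width by factor 3, need √n to grow by 3 → need 3² = 9 times as many samples.

Current: n = 117, width = 6.12
New: n = 1053, width ≈ 2.02

Width reduced by factor of 6.12/2.02 = 3.03.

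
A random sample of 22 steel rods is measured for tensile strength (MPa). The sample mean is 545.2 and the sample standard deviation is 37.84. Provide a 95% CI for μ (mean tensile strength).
(528.42, 561.98)

t-interval (σ unknown):
df = n - 1 = 21
t* = 2.080 for 95% confidence

Margin of error = t* · s/√n = 2.080 · 37.84/√22 = 16.78

CI: (528.42, 561.98)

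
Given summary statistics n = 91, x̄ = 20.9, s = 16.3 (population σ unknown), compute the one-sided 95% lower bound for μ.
μ ≥ 18.06

Lower bound (one-sided):
t* = 1.662 (one-sided for 95%)
Lower bound = x̄ - t* · s/√n = 20.9 - 1.662 · 16.3/√91 = 18.06

We are 95% confident that μ ≥ 18.06.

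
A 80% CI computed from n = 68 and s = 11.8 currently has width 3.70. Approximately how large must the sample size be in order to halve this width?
n ≈ 272

CI width ∝ 1/√n
To reduce width by factor 2, need √n to grow by 2 → need 2² = 4 times as many samples.

Current: n = 68, width = 3.70
New: n = 272, width ≈ 1.84

Width reduced by factor of 3.70/1.84 = 2.01.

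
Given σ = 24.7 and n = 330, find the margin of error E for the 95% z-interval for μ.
Margin of error = 2.66

Margin of error = z* · σ/√n
= 1.960 · 24.7/√330
= 1.960 · 24.7/18.1659
= 2.66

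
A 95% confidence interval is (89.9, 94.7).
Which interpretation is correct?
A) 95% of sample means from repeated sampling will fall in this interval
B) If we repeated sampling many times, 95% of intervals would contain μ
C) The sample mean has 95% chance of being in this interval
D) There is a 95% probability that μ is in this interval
B

A) Wrong — coverage applies to intervals containing μ, not to future x̄ values.
B) Correct — this is the frequentist long-run coverage interpretation.
C) Wrong — x̄ is observed and sits in the interval by construction.
D) Wrong — μ is fixed; the randomness lives in the interval, not in μ.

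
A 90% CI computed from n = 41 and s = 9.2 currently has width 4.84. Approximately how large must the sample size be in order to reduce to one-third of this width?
n ≈ 369

CI width ∝ 1/√n
To reduce width by factor 3, need √n to grow by 3 → need 3² = 9 times as many samples.

Current: n = 41, width = 4.84
New: n = 369, width ≈ 1.58

Width reduced by factor of 4.84/1.58 = 3.06.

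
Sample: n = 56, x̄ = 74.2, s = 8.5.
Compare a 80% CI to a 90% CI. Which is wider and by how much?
90% CI is wider by 0.85

df = 55
80% CI: t* = 1.297, (72.73, 75.67), width = 2 · t* · s/√n = 2.95
90% CI: t* = 1.673, (72.30, 76.10), width = 2 · t* · s/√n = 3.80

The 90% CI is wider by 3.80 - 2.95 = 0.85.
Higher confidence requires a wider interval.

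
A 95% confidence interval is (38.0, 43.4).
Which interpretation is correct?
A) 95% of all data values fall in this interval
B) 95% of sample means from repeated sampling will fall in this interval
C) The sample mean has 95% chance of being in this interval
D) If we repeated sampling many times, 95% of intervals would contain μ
D

A) Wrong — a CI is about the parameter μ, not individual data values.
B) Wrong — coverage applies to intervals containing μ, not to future x̄ values.
C) Wrong — x̄ is observed and sits in the interval by construction.
D) Correct — this is the frequentist long-run coverage interpretation.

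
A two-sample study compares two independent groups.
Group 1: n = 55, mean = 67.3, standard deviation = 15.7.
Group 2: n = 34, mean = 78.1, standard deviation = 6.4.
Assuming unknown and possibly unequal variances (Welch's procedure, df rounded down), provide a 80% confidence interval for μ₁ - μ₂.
(-13.88, -7.72)

Difference: x̄₁ - x̄₂ = -10.80
SE = √(s₁²/n₁ + s₂²/n₂) = √(15.7²/55 + 6.4²/34) = 2.3846
df = 77.74 → 77 (Welch–Satterthwaite, rounded down)
t* = 1.293

CI: -10.80 ± 1.293 · 2.3846 = -10.80 ± 3.08 = (-13.88, -7.72)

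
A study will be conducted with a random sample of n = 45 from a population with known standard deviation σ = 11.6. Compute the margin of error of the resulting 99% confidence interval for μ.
Margin of error = 4.45

Margin of error = z* · σ/√n
= 2.576 · 11.6/√45
= 2.576 · 11.6/6.7082
= 4.45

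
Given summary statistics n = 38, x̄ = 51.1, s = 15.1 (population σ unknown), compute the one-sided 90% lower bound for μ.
μ ≥ 47.90

Lower bound (one-sided):
t* = 1.305 (one-sided for 90%)
Lower bound = x̄ - t* · s/√n = 51.1 - 1.305 · 15.1/√38 = 47.90

We are 90% confident that μ ≥ 47.90.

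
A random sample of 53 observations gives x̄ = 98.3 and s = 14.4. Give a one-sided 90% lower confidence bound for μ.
μ ≥ 95.73

Lower bound (one-sided):
t* = 1.298 (one-sided for 90%)
Lower bound = x̄ - t* · s/√n = 98.3 - 1.298 · 14.4/√53 = 95.73

We are 90% confident that μ ≥ 95.73.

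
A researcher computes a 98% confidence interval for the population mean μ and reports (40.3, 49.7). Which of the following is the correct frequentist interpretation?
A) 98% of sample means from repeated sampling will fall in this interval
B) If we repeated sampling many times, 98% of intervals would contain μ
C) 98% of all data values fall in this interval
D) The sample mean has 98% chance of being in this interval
B

A) Wrong — coverage applies to intervals containing μ, not to future x̄ values.
B) Correct — this is the frequentist long-run coverage interpretation.
C) Wrong — a CI is about the parameter μ, not individual data values.
D) Wrong — x̄ is observed and sits in the interval by construction.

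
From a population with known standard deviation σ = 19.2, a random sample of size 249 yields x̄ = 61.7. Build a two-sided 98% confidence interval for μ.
(58.87, 64.53)

z-interval (σ known):
z* = 2.326 for 98% confidence

Margin of error = z* · σ/√n = 2.326 · 19.2/√249 = 2.83

CI: (61.7 - 2.83, 61.7 + 2.83) = (58.87, 64.53)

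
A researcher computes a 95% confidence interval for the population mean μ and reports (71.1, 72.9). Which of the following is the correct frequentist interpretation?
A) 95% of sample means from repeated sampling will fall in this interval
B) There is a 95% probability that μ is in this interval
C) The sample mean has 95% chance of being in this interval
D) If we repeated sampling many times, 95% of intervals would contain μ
D

A) Wrong — coverage applies to intervals containing μ, not to future x̄ values.
B) Wrong — μ is fixed; the randomness lives in the interval, not in μ.
C) Wrong — x̄ is observed and sits in the interval by construction.
D) Correct — this is the frequentist long-run coverage interpretation.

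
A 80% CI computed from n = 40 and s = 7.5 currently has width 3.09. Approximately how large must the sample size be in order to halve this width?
n ≈ 160

CI width ∝ 1/√n
To reduce width by factor 2, need √n to grow by 2 → need 2² = 4 times as many samples.

Current: n = 40, width = 3.09
New: n = 160, width ≈ 1.53

Width reduced by factor of 3.09/1.53 = 2.02.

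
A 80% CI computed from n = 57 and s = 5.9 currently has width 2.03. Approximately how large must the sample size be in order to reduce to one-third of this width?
n ≈ 513

CI width ∝ 1/√n
To reduce width by factor 3, need √n to grow by 3 → need 3² = 9 times as many samples.

Current: n = 57, width = 2.03
New: n = 513, width ≈ 0.67

Width reduced by factor of 2.03/0.67 = 3.03.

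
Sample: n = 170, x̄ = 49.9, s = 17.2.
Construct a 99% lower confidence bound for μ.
μ ≥ 46.80

Lower bound (one-sided):
t* = 2.349 (one-sided for 99%)
Lower bound = x̄ - t* · s/√n = 49.9 - 2.349 · 17.2/√170 = 46.80

We are 99% confident that μ ≥ 46.80.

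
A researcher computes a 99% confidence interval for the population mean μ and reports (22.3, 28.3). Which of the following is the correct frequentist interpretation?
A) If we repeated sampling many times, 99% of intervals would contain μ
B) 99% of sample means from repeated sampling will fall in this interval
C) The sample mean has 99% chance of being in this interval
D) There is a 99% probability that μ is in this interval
A

A) Correct — this is the frequentist long-run coverage interpretation.
B) Wrong — coverage applies to intervals containing μ, not to future x̄ values.
C) Wrong — x̄ is observed and sits in the interval by construction.
D) Wrong — μ is fixed; the randomness lives in the interval, not in μ.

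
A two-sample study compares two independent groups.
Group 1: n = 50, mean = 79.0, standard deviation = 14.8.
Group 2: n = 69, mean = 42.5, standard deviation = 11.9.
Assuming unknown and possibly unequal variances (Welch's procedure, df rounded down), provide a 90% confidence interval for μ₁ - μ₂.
(32.28, 40.72)

Difference: x̄₁ - x̄₂ = 36.50
SE = √(s₁²/n₁ + s₂²/n₂) = √(14.8²/50 + 11.9²/69) = 2.5364
df = 91.24 → 91 (Welch–Satterthwaite, rounded down)
t* = 1.662

CI: 36.50 ± 1.662 · 2.5364 = 36.50 ± 4.22 = (32.28, 40.72)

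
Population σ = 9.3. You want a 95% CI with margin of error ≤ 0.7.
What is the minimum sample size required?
n ≥ 679

For margin E ≤ 0.7:
n ≥ (z* · σ / E)²
n ≥ (1.960 · 9.3 / 0.7)²
n ≥ 678.08

Minimum n = 679 (rounding up)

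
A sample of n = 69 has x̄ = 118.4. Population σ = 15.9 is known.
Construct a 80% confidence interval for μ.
(115.95, 120.85)

z-interval (σ known):
z* = 1.282 for 80% confidence

Margin of error = z* · σ/√n = 1.282 · 15.9/√69 = 2.45

CI: (118.4 - 2.45, 118.4 + 2.45) = (115.95, 120.85)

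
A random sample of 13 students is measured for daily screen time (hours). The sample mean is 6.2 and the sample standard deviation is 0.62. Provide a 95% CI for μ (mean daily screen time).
(5.83, 6.57)

t-interval (σ unknown):
df = n - 1 = 12
t* = 2.179 for 95% confidence

Margin of error = t* · s/√n = 2.179 · 0.62/√13 = 0.37

CI: (5.83, 6.57)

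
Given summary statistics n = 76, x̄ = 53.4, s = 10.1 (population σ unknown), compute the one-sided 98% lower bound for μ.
μ ≥ 50.98

Lower bound (one-sided):
t* = 2.090 (one-sided for 98%)
Lower bound = x̄ - t* · s/√n = 53.4 - 2.090 · 10.1/√76 = 50.98

We are 98% confident that μ ≥ 50.98.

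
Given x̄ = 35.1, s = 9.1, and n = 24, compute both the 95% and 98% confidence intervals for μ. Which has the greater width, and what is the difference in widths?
98% CI is wider by 1.60

df = 23
95% CI: t* = 2.069, (31.26, 38.94), width = 2 · t* · s/√n = 7.69
98% CI: t* = 2.500, (30.46, 39.74), width = 2 · t* · s/√n = 9.29

The 98% CI is wider by 9.29 - 7.69 = 1.60.
Higher confidence requires a wider interval.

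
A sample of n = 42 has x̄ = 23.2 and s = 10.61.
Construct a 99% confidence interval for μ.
(18.78, 27.62)

t-interval (σ unknown):
df = n - 1 = 41
t* = 2.701 for 99% confidence

Margin of error = t* · s/√n = 2.701 · 10.61/√42 = 4.42

CI: (18.78, 27.62)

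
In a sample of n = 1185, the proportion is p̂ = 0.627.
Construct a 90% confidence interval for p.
(0.604, 0.650)

Proportion CI:
SE = √(p̂(1-p̂)/n) = √(0.627 · 0.373 / 1185) = 0.01405

z* = 1.645
Margin = z* · SE = 1.645 · 0.01405 = 0.0231

CI: 0.627 ± 0.0231 = (0.604, 0.650)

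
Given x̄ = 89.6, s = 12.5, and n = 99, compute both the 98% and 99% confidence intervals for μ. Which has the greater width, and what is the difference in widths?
99% CI is wider by 0.66

df = 98
98% CI: t* = 2.365, (86.63, 92.57), width = 2 · t* · s/√n = 5.94
99% CI: t* = 2.627, (86.30, 92.90), width = 2 · t* · s/√n = 6.60

The 99% CI is wider by 6.60 - 5.94 = 0.66.
Higher confidence requires a wider interval.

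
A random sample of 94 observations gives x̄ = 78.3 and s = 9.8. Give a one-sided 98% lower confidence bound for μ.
μ ≥ 76.19

Lower bound (one-sided):
t* = 2.083 (one-sided for 98%)
Lower bound = x̄ - t* · s/√n = 78.3 - 2.083 · 9.8/√94 = 76.19

We are 98% confident that μ ≥ 76.19.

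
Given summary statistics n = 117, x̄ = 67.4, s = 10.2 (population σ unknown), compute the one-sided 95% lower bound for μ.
μ ≥ 65.84

Lower bound (one-sided):
t* = 1.658 (one-sided for 95%)
Lower bound = x̄ - t* · s/√n = 67.4 - 1.658 · 10.2/√117 = 65.84

We are 95% confident that μ ≥ 65.84.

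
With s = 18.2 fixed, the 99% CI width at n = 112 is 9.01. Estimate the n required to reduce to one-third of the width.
n ≈ 1008

CI width ∝ 1/√n
To reduce width by factor 3, need √n to grow by 3 → need 3² = 9 times as many samples.

Current: n = 112, width = 9.01
New: n = 1008, width ≈ 2.96

Width reduced by factor of 9.01/2.96 = 3.04.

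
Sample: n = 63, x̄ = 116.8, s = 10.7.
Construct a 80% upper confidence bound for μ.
μ ≤ 117.94

Upper bound (one-sided):
t* = 0.847 (one-sided for 80%)
Upper bound = x̄ + t* · s/√n = 116.8 + 0.847 · 10.7/√63 = 117.94

We are 80% confident that μ ≤ 117.94.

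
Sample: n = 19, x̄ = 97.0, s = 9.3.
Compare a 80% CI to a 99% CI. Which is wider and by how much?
99% CI is wider by 6.60

df = 18
80% CI: t* = 1.330, (94.16, 99.84), width = 2 · t* · s/√n = 5.68
99% CI: t* = 2.878, (90.86, 103.14), width = 2 · t* · s/√n = 12.28

The 99% CI is wider by 12.28 - 5.68 = 6.60.
Higher confidence requires a wider interval.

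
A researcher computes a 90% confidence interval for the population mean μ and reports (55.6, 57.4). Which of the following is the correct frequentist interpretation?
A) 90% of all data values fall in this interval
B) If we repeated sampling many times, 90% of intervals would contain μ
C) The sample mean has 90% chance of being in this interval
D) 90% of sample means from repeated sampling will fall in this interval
B

A) Wrong — a CI is about the parameter μ, not individual data values.
B) Correct — this is the frequentist long-run coverage interpretation.
C) Wrong — x̄ is observed and sits in the interval by construction.
D) Wrong — coverage applies to intervals containing μ, not to future x̄ values.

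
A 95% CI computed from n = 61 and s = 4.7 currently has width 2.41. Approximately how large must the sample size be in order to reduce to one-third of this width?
n ≈ 549

CI width ∝ 1/√n
To reduce width by factor 3, need √n to grow by 3 → need 3² = 9 times as many samples.

Current: n = 61, width = 2.41
New: n = 549, width ≈ 0.79

Width reduced by factor of 2.41/0.79 = 3.05.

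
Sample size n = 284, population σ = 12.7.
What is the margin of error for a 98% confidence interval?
Margin of error = 1.75

Margin of error = z* · σ/√n
= 2.326 · 12.7/√284
= 2.326 · 12.7/16.8523
= 1.75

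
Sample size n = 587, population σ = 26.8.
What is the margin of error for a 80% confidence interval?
Margin of error = 1.42

Margin of error = z* · σ/√n
= 1.282 · 26.8/√587
= 1.282 · 26.8/24.2281
= 1.42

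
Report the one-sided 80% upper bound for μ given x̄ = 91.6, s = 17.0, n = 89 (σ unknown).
μ ≤ 93.12

Upper bound (one-sided):
t* = 0.846 (one-sided for 80%)
Upper bound = x̄ + t* · s/√n = 91.6 + 0.846 · 17.0/√89 = 93.12

We are 80% confident that μ ≤ 93.12.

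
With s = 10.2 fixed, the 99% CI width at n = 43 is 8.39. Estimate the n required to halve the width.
n ≈ 172

CI width ∝ 1/√n
To reduce width by factor 2, need √n to grow by 2 → need 2² = 4 times as many samples.

Current: n = 43, width = 8.39
New: n = 172, width ≈ 4.05

Width reduced by factor of 8.39/4.05 = 2.07.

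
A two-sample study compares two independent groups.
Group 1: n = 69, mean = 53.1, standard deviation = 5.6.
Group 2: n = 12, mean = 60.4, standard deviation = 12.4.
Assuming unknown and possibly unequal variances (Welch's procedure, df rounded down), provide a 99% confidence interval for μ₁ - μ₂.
(-18.61, 4.01)

Difference: x̄₁ - x̄₂ = -7.30
SE = √(s₁²/n₁ + s₂²/n₂) = √(5.6²/69 + 12.4²/12) = 3.6425
df = 11.79 → 11 (Welch–Satterthwaite, rounded down)
t* = 3.106

CI: -7.30 ± 3.106 · 3.6425 = -7.30 ± 11.31 = (-18.61, 4.01)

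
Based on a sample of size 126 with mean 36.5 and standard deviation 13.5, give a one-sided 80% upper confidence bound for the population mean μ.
μ ≤ 37.52

Upper bound (one-sided):
t* = 0.845 (one-sided for 80%)
Upper bound = x̄ + t* · s/√n = 36.5 + 0.845 · 13.5/√126 = 37.52

We are 80% confident that μ ≤ 37.52.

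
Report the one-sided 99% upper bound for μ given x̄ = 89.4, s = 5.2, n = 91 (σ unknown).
μ ≤ 90.69

Upper bound (one-sided):
t* = 2.368 (one-sided for 99%)
Upper bound = x̄ + t* · s/√n = 89.4 + 2.368 · 5.2/√91 = 90.69

We are 99% confident that μ ≤ 90.69.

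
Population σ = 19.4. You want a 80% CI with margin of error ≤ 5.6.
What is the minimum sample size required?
n ≥ 20

For margin E ≤ 5.6:
n ≥ (z* · σ / E)²
n ≥ (1.282 · 19.4 / 5.6)²
n ≥ 19.72

Minimum n = 20 (rounding up)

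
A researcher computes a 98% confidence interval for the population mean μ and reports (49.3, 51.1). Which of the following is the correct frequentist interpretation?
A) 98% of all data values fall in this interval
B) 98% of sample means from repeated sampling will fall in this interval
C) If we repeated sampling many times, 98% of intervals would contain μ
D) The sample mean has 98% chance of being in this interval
C

A) Wrong — a CI is about the parameter μ, not individual data values.
B) Wrong — coverage applies to intervals containing μ, not to future x̄ values.
C) Correct — this is the frequentist long-run coverage interpretation.
D) Wrong — x̄ is observed and sits in the interval by construction.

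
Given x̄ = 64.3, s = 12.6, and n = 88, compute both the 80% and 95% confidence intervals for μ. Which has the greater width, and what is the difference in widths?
95% CI is wider by 1.87

df = 87
80% CI: t* = 1.291, (62.57, 66.03), width = 2 · t* · s/√n = 3.47
95% CI: t* = 1.988, (61.63, 66.97), width = 2 · t* · s/√n = 5.34

The 95% CI is wider by 5.34 - 3.47 = 1.87.
Higher confidence requires a wider interval.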